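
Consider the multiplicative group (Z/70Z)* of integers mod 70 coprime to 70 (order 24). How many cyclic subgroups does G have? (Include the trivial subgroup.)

Each element a generates a cyclic subgroup ⟨a⟩; distinct elements may generate the same one (a cyclic group of order d has φ(d) generators).
Cyclic subgroups by order — order 1: 1; order 2: 3; order 3: 1; order 4: 2; order 6: 3; order 12: 2.
Total: 12.

12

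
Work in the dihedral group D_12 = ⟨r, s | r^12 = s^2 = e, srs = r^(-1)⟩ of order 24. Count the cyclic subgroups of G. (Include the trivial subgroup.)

Each element a generates a cyclic subgroup ⟨a⟩; distinct elements may generate the same one (a cyclic group of order d has φ(d) generators).
Cyclic subgroups by order — order 1: 1; order 2: 13; order 3: 1; order 4: 1; order 6: 1; order 12: 1.
Total: 18.

18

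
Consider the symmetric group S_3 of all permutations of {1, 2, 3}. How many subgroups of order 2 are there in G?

|G| = 6 and 2 | 6, so subgroups of order 2 are possible by Lagrange.
The subgroups of order 2 are: {e, (1 2)}; {e, (1 3)}; {e, (2 3)}.
So G has 3 subgroups of order 2.

3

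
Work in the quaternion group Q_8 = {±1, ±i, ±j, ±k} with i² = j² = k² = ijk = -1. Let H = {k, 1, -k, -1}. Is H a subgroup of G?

|H| = 4 divides |G| = 8, consistent with Lagrange.
H contains the identity, every element's inverse is in H, and H is closed under ·: it is a subgroup.
In fact H = ⟨-k⟩.

Yes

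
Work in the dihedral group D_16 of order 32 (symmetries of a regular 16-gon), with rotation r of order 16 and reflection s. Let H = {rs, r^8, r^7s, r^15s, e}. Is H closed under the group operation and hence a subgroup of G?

|H| = 5 does not divide |G| = 32, so by Lagrange H is not a subgroup.

No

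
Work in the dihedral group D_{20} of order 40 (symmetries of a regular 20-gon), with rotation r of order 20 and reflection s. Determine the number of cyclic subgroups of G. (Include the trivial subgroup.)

Each element a generates a cyclic subgroup ⟨a⟩; distinct elements may generate the same one (a cyclic group of order d has φ(d) generators).
Cyclic subgroups by order — order 1: 1; order 2: 21; order 4: 1; order 5: 1; order 10: 1; order 20: 1.
Total: 26.

26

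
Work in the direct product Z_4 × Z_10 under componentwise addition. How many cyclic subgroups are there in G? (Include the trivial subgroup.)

12

A cyclic subgroup of order d is generated by each of its φ(d) elements of order d, so the cyclic subgroups of order d number (#elements of order d)/φ(d).
Cyclic subgroups by order — order 1: 1; order 2: 3; order 4: 2; order 5: 1; order 10: 3; order 20: 2.
Total: 12.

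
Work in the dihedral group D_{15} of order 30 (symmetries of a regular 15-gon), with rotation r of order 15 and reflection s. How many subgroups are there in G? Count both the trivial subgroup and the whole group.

|G| = 30, so by Lagrange every subgroup order divides 30. Divisors: 1, 2, 3, 5, 6, 10, 15, 30.
Subgroups by order — order 1: 1; order 2: 15; order 3: 1; order 5: 1; order 6: 5; order 10: 3; order 15: 1; order 30: 1.
Total: 1 + 15 + 1 + 1 + 5 + 3 + 1 + 1 = 28.

28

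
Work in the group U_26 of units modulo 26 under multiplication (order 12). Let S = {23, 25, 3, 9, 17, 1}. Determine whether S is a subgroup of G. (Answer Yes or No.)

|S| = 6 divides |G| = 12, consistent with Lagrange.
S contains the identity, every element's inverse is in S, and S is closed under ·: it is a subgroup.
In fact S = ⟨17⟩.

Yes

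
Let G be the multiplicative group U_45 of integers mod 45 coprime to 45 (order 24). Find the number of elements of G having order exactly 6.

The elements of order 6 are: 4, 11, 14, 29, 34, 41.
That's 6.

6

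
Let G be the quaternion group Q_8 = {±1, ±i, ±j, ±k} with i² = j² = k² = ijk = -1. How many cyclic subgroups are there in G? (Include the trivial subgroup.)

5

Each element a generates a cyclic subgroup ⟨a⟩; distinct elements may generate the same one (a cyclic group of order d has φ(d) generators).
Cyclic subgroups by order — order 1: 1; order 2: 1; order 4: 3.
Total: 5.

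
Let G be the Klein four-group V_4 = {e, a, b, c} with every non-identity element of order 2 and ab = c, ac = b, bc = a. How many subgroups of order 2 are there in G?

3

|G| = 4 and 2 | 4, so subgroups of order 2 are possible by Lagrange.
The subgroups of order 2 are: {e, a}; {e, b}; {e, c}.
So G has 3 subgroups of order 2.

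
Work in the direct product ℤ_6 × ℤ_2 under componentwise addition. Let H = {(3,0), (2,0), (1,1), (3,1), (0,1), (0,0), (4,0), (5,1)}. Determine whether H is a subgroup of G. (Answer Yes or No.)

|H| = 8 does not divide |G| = 12, so by Lagrange H is not a subgroup.

No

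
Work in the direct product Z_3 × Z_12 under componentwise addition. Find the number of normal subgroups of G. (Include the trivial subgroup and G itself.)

G is abelian, so every subgroup is normal.
G has 18 subgroups in total, hence 18 normal subgroups.

18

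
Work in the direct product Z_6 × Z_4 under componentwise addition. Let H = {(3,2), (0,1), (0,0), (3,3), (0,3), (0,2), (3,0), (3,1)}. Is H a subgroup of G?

|H| = 8 divides |G| = 24, consistent with Lagrange.
H contains the identity, every element's inverse is in H, and H is closed under +: it is a subgroup.

Yes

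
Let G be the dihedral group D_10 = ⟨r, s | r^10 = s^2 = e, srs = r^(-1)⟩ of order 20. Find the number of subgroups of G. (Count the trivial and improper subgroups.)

|G| = 20, so by Lagrange every subgroup order divides 20. Divisors: 1, 2, 4, 5, 10, 20.
Subgroups by order — order 1: 1; order 2: 11; order 4: 5; order 5: 1; order 10: 3; order 20: 1.
Total: 1 + 11 + 5 + 1 + 3 + 1 = 22.

22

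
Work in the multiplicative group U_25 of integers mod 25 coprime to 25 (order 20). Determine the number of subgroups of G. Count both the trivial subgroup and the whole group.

6

|G| = 20, so by Lagrange every subgroup order divides 20. Divisors: 1, 2, 4, 5, 10, 20.
Subgroups by order — order 1: 1; order 2: 1; order 4: 1; order 5: 1; order 10: 1; order 20: 1.
Total: 1 + 1 + 1 + 1 + 1 + 1 = 6.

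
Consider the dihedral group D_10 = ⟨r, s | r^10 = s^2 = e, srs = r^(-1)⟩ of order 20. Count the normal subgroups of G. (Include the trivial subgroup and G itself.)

G has 22 subgroups. Checking conjugation-invariance by order — order 1: 1/1 normal; order 2: 1/11 normal; order 4: 0/5 normal; order 5: 1/1 normal; order 10: 3/3 normal; order 20: 1/1 normal.
Total normal subgroups: 7.

7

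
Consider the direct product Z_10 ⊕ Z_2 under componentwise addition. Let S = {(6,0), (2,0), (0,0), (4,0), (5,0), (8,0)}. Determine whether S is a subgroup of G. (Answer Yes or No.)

No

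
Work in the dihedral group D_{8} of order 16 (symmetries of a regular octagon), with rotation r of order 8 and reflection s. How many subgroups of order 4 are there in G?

5

|G| = 16 and 4 | 16, so subgroups of order 4 are possible by Lagrange.
The subgroups of order 4 are: {e, r^2, r^4, r^6}; {e, r^4, r^2s, r^6s}; {e, r^4, r^3s, r^7s}; {e, r^4, s, r^4s}; … (5 in all).
So G has 5 subgroups of order 4.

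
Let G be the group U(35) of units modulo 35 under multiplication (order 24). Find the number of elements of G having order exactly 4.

The elements of order 4 are: 8, 13, 22, 27.
That's 4.

4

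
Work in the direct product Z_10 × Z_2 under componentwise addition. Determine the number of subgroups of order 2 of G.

3

|G| = 20 and 2 | 20, so subgroups of order 2 are possible by Lagrange.
The subgroups of order 2 are: {(0,0), (0,1)}; {(0,0), (5,0)}; {(0,0), (5,1)}.
So G has 3 subgroups of order 2.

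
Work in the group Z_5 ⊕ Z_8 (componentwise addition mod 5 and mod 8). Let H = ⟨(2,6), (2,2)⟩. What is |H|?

20

|⟨(2,6)⟩| = 20 and |⟨(2,2)⟩| = 20, so |H| is a multiple of lcm(20, 20) = 20 and divides |G| = 40.
Closing under the operation: H = {(0,0), (0,2), (0,4), (0,6), (1,0), (1,2), (1,4), (1,6), (2,0), (2,2), (2,4), (2,6), (3,0), (3,2), (3,4), (3,6), (4,0), (4,2), (4,4), (4,6)}, so |H| = 20.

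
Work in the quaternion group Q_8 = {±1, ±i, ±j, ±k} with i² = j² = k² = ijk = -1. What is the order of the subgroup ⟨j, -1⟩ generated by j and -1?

4

|⟨j⟩| = 4 and |⟨-1⟩| = 2, so |H| is a multiple of lcm(4, 2) = 4 and divides |G| = 8.
Closing under the operation: H = {1, -1, j, -j}, so |H| = 4.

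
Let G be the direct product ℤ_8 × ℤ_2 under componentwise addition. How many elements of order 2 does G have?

3

An element (a,b) has order lcm(ord(a), ord(b)); count pairs with lcm equal to 2.
Enumerating gives 3 such elements.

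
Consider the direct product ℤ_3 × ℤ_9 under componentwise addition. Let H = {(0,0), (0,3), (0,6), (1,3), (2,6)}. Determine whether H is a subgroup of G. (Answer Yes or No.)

|H| = 5 does not divide |G| = 27, so by Lagrange H is not a subgroup.

No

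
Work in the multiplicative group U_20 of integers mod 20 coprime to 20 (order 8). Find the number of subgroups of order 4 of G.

|G| = 8 and 4 | 8, so subgroups of order 4 are possible by Lagrange.
The subgroups of order 4 are: {1, 9, 11, 19}; {1, 9, 13, 17}; {1, 3, 7, 9}.
So G has 3 subgroups of order 4.

3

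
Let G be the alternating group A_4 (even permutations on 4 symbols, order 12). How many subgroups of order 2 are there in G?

3

|G| = 12 and 2 | 12, so subgroups of order 2 are possible by Lagrange.
The subgroups of order 2 are: {e, (1 2)(3 4)}; {e, (1 3)(2 4)}; {e, (1 4)(2 3)}.
So G has 3 subgroups of order 2.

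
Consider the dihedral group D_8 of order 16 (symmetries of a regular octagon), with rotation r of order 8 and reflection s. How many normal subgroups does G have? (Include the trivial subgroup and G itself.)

7

G has 19 subgroups. Checking conjugation-invariance by order — order 1: 1/1 normal; order 2: 1/9 normal; order 4: 1/5 normal; order 8: 3/3 normal; order 16: 1/1 normal.
Total normal subgroups: 7.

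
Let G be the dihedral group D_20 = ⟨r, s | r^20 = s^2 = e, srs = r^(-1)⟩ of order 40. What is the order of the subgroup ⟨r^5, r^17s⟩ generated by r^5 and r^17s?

|⟨r^5⟩| = 4 and |⟨r^17s⟩| = 2, so |H| is a multiple of lcm(4, 2) = 4 and divides |G| = 40.
Closing under the operation: H = {e, r^5, r^10, r^15, r^2s, r^7s, r^12s, r^17s}, so |H| = 8.

8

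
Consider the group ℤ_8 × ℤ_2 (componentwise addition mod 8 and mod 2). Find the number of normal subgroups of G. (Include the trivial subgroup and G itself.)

11

G is abelian, so every subgroup is normal.
G has 11 subgroups in total, hence 11 normal subgroups.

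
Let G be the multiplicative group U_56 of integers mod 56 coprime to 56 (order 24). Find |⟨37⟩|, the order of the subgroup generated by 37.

6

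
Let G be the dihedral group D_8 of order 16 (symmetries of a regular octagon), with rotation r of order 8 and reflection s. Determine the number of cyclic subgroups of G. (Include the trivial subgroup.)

12

Each element a generates a cyclic subgroup ⟨a⟩; distinct elements may generate the same one (a cyclic group of order d has φ(d) generators).
Cyclic subgroups by order — order 1: 1; order 2: 9; order 4: 1; order 8: 1.
Total: 12.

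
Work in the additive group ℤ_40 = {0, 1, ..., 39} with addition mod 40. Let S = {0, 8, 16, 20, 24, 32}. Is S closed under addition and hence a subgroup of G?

No

|S| = 6 does not divide |G| = 40, so by Lagrange S is not a subgroup.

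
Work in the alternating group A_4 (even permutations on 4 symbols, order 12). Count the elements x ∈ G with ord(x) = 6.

0

No element of G has order 6 (even though 6 | 12).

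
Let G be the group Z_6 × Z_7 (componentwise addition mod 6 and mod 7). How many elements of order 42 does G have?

An element (a,b) has order lcm(ord(a), ord(b)); count pairs with lcm equal to 42.
Enumerating gives 12 such elements.

12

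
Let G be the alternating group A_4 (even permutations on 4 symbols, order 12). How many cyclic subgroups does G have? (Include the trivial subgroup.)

Each element a generates a cyclic subgroup ⟨a⟩; distinct elements may generate the same one (a cyclic group of order d has φ(d) generators).
Cyclic subgroups by order — order 1: 1; order 2: 3; order 3: 4.
Total: 8.

8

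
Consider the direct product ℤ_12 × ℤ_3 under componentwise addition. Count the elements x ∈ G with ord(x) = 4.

2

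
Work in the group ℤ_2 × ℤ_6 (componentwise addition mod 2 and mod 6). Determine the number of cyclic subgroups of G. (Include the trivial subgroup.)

Each element a generates a cyclic subgroup ⟨a⟩; distinct elements may generate the same one (a cyclic group of order d has φ(d) generators).
Cyclic subgroups by order — order 1: 1; order 2: 3; order 3: 1; order 6: 3.
Total: 8.

8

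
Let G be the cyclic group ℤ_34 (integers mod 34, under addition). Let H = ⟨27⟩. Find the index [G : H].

1

|⟨27⟩| = 34 and |G| = 34.
By Lagrange, [G : H] = |G|/|H| = 34/34 = 1.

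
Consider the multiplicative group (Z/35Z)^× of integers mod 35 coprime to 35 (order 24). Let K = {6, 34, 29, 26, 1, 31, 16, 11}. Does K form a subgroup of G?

Closure fails: 34 · 11 = 24 ∉ K. So K is not a subgroup.

No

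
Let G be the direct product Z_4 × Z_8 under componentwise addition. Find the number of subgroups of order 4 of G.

|G| = 32 and 4 | 32, so subgroups of order 4 are possible by Lagrange.
The subgroups of order 4 are: {(0,0), (0,2), (0,4), (0,6)}; {(0,0), (0,4), (2,0), (2,4)}; {(0,0), (0,4), (2,2), (2,6)}; {(0,0), (1,0), (2,0), (3,0)}; … (7 in all).
So G has 7 subgroups of order 4.

7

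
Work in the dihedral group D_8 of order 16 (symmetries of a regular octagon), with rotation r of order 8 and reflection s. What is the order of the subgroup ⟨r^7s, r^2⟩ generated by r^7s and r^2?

8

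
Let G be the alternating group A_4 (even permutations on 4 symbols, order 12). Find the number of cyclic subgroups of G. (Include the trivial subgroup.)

8

A cyclic subgroup of order d is generated by each of its φ(d) elements of order d, so the cyclic subgroups of order d number (#elements of order d)/φ(d).
Cyclic subgroups by order — order 1: 1; order 2: 3; order 3: 4.
Total: 8.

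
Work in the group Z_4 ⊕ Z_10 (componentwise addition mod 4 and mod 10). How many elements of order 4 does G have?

4

An element (a,b) has order lcm(ord(a), ord(b)); count pairs with lcm equal to 4.
Enumerating gives 4 such elements.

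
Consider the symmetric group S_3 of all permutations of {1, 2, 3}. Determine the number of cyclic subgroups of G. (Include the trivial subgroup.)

A cyclic subgroup of order d is generated by each of its φ(d) elements of order d, so the cyclic subgroups of order d number (#elements of order d)/φ(d).
Cyclic subgroups by order — order 1: 1; order 2: 3; order 3: 1.
Total: 5.

5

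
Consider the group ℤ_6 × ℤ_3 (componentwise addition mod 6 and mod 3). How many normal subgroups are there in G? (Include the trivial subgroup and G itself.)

G is abelian, so every subgroup is normal.
G has 12 subgroups in total, hence 12 normal subgroups.

12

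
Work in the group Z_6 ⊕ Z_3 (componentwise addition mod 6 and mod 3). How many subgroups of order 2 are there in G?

1

|G| = 18 and 2 | 18, so subgroups of order 2 are possible by Lagrange.
The subgroups of order 2 are: {(0,0), (3,0)}.
So G has 1 subgroup of order 2.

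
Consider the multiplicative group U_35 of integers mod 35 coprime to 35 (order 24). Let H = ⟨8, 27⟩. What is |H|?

|⟨8⟩| = 4 and |⟨27⟩| = 4, so |H| is a multiple of lcm(4, 4) = 4 and divides |G| = 24.
Closing under the operation: H = {1, 6, 8, 13, 22, 27, 29, 34}, so |H| = 8.

8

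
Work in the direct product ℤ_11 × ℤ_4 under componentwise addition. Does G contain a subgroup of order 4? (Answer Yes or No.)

4 | 44. A subgroup of order 4 is {(0,0), (0,1), (0,2), (0,3)}.

Yes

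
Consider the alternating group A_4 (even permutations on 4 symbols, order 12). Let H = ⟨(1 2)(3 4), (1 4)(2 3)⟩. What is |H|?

|⟨(1 2)(3 4)⟩| = 2 and |⟨(1 4)(2 3)⟩| = 2, so |H| is a multiple of lcm(2, 2) = 2 and divides |G| = 12.
Closing under the operation: H = {e, (1 2)(3 4), (1 3)(2 4), (1 4)(2 3)}, so |H| = 4.

4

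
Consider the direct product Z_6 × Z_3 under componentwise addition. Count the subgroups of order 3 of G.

4

|G| = 18 and 3 | 18, so subgroups of order 3 are possible by Lagrange.
The subgroups of order 3 are: {(0,0), (0,1), (0,2)}; {(0,0), (2,0), (4,0)}; {(0,0), (2,1), (4,2)}; {(0,0), (2,2), (4,1)}.
So G has 4 subgroups of order 3.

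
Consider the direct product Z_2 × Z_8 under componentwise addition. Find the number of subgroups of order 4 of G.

3

|G| = 16 and 4 | 16, so subgroups of order 4 are possible by Lagrange.
The subgroups of order 4 are: {(0,0), (0,2), (0,4), (0,6)}; {(0,0), (0,4), (1,0), (1,4)}; {(0,0), (0,4), (1,2), (1,6)}.
So G has 3 subgroups of order 4.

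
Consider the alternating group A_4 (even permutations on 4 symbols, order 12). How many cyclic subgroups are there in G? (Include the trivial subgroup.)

8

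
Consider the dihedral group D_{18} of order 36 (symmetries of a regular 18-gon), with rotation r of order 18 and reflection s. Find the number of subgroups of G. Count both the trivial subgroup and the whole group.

45

|G| = 36, so by Lagrange every subgroup order divides 36. Divisors: 1, 2, 3, 4, 6, 9, 12, 18, 36.
Subgroups by order — order 1: 1; order 2: 19; order 3: 1; order 4: 9; order 6: 7; order 9: 1; order 12: 3; order 18: 3; order 36: 1.
Total: 1 + 19 + 1 + 9 + 7 + 1 + 3 + 3 + 1 = 45.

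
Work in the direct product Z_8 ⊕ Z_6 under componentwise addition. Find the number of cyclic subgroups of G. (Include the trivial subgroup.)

16

Group the elements of G by the cyclic subgroup they generate; each cyclic subgroup of order d accounts for φ(d) elements.
Cyclic subgroups by order — order 1: 1; order 2: 3; order 3: 1; order 4: 2; order 6: 3; order 8: 2; order 12: 2; order 24: 2.
Total: 16.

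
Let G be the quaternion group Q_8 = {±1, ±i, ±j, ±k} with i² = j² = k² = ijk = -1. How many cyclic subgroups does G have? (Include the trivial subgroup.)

Group the elements of G by the cyclic subgroup they generate; each cyclic subgroup of order d accounts for φ(d) elements.
Cyclic subgroups by order — order 1: 1; order 2: 1; order 4: 3.
Total: 5.

5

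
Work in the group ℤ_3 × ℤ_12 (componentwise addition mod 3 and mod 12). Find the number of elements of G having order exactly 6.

8

An element (a,b) has order lcm(ord(a), ord(b)); count pairs with lcm equal to 6.
Enumerating gives 8 such elements.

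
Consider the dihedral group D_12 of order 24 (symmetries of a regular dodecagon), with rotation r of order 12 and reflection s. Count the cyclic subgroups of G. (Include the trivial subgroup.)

18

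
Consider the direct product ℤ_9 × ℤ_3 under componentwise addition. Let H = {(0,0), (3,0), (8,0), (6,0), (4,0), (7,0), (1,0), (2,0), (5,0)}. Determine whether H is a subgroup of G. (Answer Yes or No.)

Yes

|H| = 9 divides |G| = 27, consistent with Lagrange.
H contains the identity, every element's inverse is in H, and H is closed under +: it is a subgroup.
In fact H = ⟨(4,0)⟩.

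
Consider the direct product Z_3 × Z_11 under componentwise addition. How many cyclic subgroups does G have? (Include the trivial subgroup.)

4

Each element a generates a cyclic subgroup ⟨a⟩; distinct elements may generate the same one (a cyclic group of order d has φ(d) generators).
Cyclic subgroups by order — order 1: 1; order 3: 1; order 11: 1; order 33: 1.
Total: 4.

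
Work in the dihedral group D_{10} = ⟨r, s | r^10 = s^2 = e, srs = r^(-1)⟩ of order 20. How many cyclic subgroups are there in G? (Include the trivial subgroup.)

14

A cyclic subgroup of order d is generated by each of its φ(d) elements of order d, so the cyclic subgroups of order d number (#elements of order d)/φ(d).
Cyclic subgroups by order — order 1: 1; order 2: 11; order 5: 1; order 10: 1.
Total: 14.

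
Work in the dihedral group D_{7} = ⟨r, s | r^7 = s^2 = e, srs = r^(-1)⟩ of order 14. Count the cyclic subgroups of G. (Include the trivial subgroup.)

Each element a generates a cyclic subgroup ⟨a⟩; distinct elements may generate the same one (a cyclic group of order d has φ(d) generators).
Cyclic subgroups by order — order 1: 1; order 2: 7; order 7: 1.
Total: 9.

9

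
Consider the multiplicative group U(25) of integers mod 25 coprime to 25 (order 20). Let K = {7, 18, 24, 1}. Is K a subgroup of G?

Yes

|K| = 4 divides |G| = 20, consistent with Lagrange.
K contains the identity, every element's inverse is in K, and K is closed under ·: it is a subgroup.
In fact K = ⟨18⟩.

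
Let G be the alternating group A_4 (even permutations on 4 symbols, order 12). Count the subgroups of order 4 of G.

1

|G| = 12 and 4 | 12, so subgroups of order 4 are possible by Lagrange.
The subgroups of order 4 are: {e, (1 2)(3 4), (1 3)(2 4), (1 4)(2 3)}.
So G has 1 subgroup of order 4.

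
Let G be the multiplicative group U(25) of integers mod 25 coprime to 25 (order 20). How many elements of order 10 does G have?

The elements of order 10 are: 4, 9, 14, 19.
That's 4.

4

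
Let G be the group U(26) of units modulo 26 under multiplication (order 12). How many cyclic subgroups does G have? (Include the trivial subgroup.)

6

Each element a generates a cyclic subgroup ⟨a⟩; distinct elements may generate the same one (a cyclic group of order d has φ(d) generators).
Cyclic subgroups by order — order 1: 1; order 2: 1; order 3: 1; order 4: 1; order 6: 1; order 12: 1.
Total: 6.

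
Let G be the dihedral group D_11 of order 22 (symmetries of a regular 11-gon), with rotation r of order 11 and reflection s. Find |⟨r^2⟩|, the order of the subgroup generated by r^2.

11

Computing powers of r^2: the smallest k with (r^2)^k = e is k = 11.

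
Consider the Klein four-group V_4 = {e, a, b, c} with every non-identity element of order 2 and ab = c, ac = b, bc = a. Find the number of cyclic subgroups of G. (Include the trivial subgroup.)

4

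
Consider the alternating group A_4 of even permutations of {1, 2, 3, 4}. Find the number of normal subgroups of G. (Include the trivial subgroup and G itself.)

3

G has 10 subgroups. Checking conjugation-invariance by order — order 1: 1/1 normal; order 2: 0/3 normal; order 3: 0/4 normal; order 4: 1/1 normal; order 12: 1/1 normal.
Total normal subgroups: 3.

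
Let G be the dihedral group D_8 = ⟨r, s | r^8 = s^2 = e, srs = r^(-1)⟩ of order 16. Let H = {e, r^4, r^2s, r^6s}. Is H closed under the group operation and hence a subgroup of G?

Yes

|H| = 4 divides |G| = 16, consistent with Lagrange.
H contains the identity, every element's inverse is in H, and H is closed under ·: it is a subgroup.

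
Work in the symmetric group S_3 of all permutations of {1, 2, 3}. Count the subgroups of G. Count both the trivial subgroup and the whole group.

6

|G| = 6, so by Lagrange every subgroup order divides 6. Divisors: 1, 2, 3, 6.
Subgroups by order — order 1: 1; order 2: 3; order 3: 1; order 6: 1.
Total: 1 + 3 + 1 + 1 = 6.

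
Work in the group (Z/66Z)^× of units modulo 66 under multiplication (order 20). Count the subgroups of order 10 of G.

|G| = 20 and 10 | 20, so subgroups of order 10 are possible by Lagrange.
The subgroups of order 10 are: {1, 7, 13, 19, 25, 31, 37, 43, 49, 61}; {1, 17, 25, 29, 31, 35, 37, 41, 49, 65}; {1, 5, 23, 25, 31, 37, 47, 49, 53, 59}.
So G has 3 subgroups of order 10.

3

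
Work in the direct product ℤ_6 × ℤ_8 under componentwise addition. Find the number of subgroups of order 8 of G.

|G| = 48 and 8 | 48, so subgroups of order 8 are possible by Lagrange.
The subgroups of order 8 are: {(0,0), (0,1), (0,2), (0,3), (0,4), (0,5), (0,6), (0,7)}; {(0,0), (0,2), (0,4), (0,6), (3,0), (3,2), (3,4), (3,6)}; {(0,0), (0,2), (0,4), (0,6), (3,1), (3,3), (3,5), (3,7)}.
So G has 3 subgroups of order 8.

3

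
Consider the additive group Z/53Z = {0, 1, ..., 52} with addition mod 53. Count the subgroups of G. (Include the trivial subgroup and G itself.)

2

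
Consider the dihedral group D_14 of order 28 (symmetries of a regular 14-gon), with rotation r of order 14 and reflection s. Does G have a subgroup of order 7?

7 | 28. A subgroup of order 7 is {e, r^2, r^4, r^6, r^8, r^10, r^12}.

Yes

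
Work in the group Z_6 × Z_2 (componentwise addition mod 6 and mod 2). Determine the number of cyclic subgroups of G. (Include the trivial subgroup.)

8

A cyclic subgroup of order d is generated by each of its φ(d) elements of order d, so the cyclic subgroups of order d number (#elements of order d)/φ(d).
Cyclic subgroups by order — order 1: 1; order 2: 3; order 3: 1; order 6: 3.
Total: 8.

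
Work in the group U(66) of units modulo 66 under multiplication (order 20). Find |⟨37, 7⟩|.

10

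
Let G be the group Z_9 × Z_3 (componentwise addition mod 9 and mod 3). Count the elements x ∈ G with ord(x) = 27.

0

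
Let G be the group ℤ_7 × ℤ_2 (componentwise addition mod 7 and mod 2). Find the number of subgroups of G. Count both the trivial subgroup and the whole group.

|G| = 14, so by Lagrange every subgroup order divides 14. Divisors: 1, 2, 7, 14.
Subgroups by order — order 1: 1; order 2: 1; order 7: 1; order 14: 1.
Total: 1 + 1 + 1 + 1 = 4.

4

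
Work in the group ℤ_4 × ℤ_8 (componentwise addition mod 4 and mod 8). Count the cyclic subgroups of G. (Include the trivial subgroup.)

14

Each element a generates a cyclic subgroup ⟨a⟩; distinct elements may generate the same one (a cyclic group of order d has φ(d) generators).
Cyclic subgroups by order — order 1: 1; order 2: 3; order 4: 6; order 8: 4.
Total: 14.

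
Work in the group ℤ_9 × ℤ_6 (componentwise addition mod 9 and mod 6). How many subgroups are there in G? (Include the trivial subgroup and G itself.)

|G| = 54, so by Lagrange every subgroup order divides 54. Divisors: 1, 2, 3, 6, 9, 18, 27, 54.
Subgroups by order — order 1: 1; order 2: 1; order 3: 4; order 6: 4; order 9: 4; order 18: 4; order 27: 1; order 54: 1.
Total: 1 + 1 + 4 + 4 + 4 + 4 + 1 + 1 = 20.

20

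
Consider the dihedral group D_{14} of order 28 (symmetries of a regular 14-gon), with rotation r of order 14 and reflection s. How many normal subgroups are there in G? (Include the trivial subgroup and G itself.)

7

G has 28 subgroups. Checking conjugation-invariance by order — order 1: 1/1 normal; order 2: 1/15 normal; order 4: 0/7 normal; order 7: 1/1 normal; order 14: 3/3 normal; order 28: 1/1 normal.
Total normal subgroups: 7.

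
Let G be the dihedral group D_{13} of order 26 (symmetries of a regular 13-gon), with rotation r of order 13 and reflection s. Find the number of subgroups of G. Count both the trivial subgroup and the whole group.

16

|G| = 26, so by Lagrange every subgroup order divides 26. Divisors: 1, 2, 13, 26.
Subgroups by order — order 1: 1; order 2: 13; order 13: 1; order 26: 1.
Total: 1 + 13 + 1 + 1 = 16.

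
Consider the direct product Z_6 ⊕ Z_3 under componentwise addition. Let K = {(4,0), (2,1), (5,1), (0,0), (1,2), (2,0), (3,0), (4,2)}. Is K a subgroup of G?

|K| = 8 does not divide |G| = 18, so by Lagrange K is not a subgroup.

No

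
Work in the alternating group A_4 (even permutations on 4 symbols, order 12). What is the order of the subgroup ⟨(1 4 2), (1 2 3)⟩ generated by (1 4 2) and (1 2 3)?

|⟨(1 4 2)⟩| = 3 and |⟨(1 2 3)⟩| = 3, so |H| is a multiple of lcm(3, 3) = 3 and divides |G| = 12.
Closing {(1 4 2), (1 2 3)} under the group operation gives all of G, so |H| = 12.

12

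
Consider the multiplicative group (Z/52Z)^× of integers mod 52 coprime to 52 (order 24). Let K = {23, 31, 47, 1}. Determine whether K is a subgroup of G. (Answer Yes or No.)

No

23 ∈ K but its inverse 43 ∉ K, so K is not a subgroup.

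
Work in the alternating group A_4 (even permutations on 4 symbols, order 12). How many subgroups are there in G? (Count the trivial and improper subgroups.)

|G| = 12, so by Lagrange every subgroup order divides 12. Divisors: 1, 2, 3, 4, 6, 12.
Subgroups by order — order 1: 1; order 2: 3; order 3: 4; order 4: 1; order 6: 0; order 12: 1.
Total: 1 + 3 + 4 + 1 + 0 + 1 = 10.

10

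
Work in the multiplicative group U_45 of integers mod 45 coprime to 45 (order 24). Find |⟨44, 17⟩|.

8

|⟨44⟩| = 2 and |⟨17⟩| = 4, so |H| is a multiple of lcm(2, 4) = 4 and divides |G| = 24.
Closing under the operation: H = {1, 8, 17, 19, 26, 28, 37, 44}, so |H| = 8.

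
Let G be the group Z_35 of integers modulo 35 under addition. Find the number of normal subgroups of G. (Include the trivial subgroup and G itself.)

4

G is abelian, so every subgroup is normal.
G has 4 subgroups in total, hence 4 normal subgroups.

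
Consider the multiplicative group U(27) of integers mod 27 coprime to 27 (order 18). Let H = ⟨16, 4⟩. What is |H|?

|⟨16⟩| = 9 and |⟨4⟩| = 9, so |H| is a multiple of lcm(9, 9) = 9 and divides |G| = 18.
Closing under the operation: H = {1, 4, 7, 10, 13, 16, 19, 22, 25}, so |H| = 9.

9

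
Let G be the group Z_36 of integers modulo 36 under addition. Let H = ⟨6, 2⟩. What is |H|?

|⟨6⟩| = 6 and |⟨2⟩| = 18, so |H| is a multiple of lcm(6, 18) = 18 and divides |G| = 36.
Closing under the operation: H = {0, 2, 4, 6, 8, 10, 12, 14, 16, 18, 20, 22, 24, 26, 28, 30, 32, 34}, so |H| = 18.

18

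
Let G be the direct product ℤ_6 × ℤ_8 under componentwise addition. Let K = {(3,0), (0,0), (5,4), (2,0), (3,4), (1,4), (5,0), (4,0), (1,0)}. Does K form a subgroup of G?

|K| = 9 does not divide |G| = 48, so by Lagrange K is not a subgroup.

No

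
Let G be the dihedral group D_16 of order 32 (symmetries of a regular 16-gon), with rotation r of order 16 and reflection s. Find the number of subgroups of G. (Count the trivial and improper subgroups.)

|G| = 32, so by Lagrange every subgroup order divides 32. Divisors: 1, 2, 4, 8, 16, 32.
Subgroups by order — order 1: 1; order 2: 17; order 4: 9; order 8: 5; order 16: 3; order 32: 1.
Total: 1 + 17 + 9 + 5 + 3 + 1 = 36.

36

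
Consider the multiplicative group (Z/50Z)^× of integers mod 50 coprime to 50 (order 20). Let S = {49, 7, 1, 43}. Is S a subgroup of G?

|S| = 4 divides |G| = 20, consistent with Lagrange.
S contains the identity, every element's inverse is in S, and S is closed under ·: it is a subgroup.
In fact S = ⟨43⟩.

Yes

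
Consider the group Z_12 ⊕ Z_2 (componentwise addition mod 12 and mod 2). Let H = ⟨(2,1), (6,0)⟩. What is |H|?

|⟨(2,1)⟩| = 6 and |⟨(6,0)⟩| = 2, so |H| is a multiple of lcm(6, 2) = 6 and divides |G| = 24.
Closing under the operation: H = {(0,0), (0,1), (2,0), (2,1), (4,0), (4,1), (6,0), (6,1), (8,0), (8,1), (10,0), (10,1)}, so |H| = 12.

12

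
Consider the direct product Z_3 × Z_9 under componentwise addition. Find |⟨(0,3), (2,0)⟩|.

|⟨(0,3)⟩| = 3 and |⟨(2,0)⟩| = 3, so |H| is a multiple of lcm(3, 3) = 3 and divides |G| = 27.
Closing under the operation: H = {(0,0), (0,3), (0,6), (1,0), (1,3), (1,6), (2,0), (2,3), (2,6)}, so |H| = 9.

9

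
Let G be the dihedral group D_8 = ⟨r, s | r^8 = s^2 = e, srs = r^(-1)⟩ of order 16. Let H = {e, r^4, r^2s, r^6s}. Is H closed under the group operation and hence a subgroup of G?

|H| = 4 divides |G| = 16, consistent with Lagrange.
H contains the identity, every element's inverse is in H, and H is closed under ·: it is a subgroup.

Yes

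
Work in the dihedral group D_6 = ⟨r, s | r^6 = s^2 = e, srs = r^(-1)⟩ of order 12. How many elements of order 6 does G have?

2

The elements of order 6 are: r, r^5.
That's 2.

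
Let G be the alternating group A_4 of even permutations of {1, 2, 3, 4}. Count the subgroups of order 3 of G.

|G| = 12 and 3 | 12, so subgroups of order 3 are possible by Lagrange.
The subgroups of order 3 are: {e, (1 2 3), (1 3 2)}; {e, (1 2 4), (1 4 2)}; {e, (1 3 4), (1 4 3)}; {e, (2 3 4), (2 4 3)}.
So G has 4 subgroups of order 3.

4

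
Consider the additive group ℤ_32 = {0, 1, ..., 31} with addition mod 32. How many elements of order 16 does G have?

8

In a cyclic group of order 32, the number of elements of order d (for d | 32) is φ(d).
φ(16) = 8.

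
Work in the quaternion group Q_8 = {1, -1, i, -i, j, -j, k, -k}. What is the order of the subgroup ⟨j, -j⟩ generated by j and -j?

4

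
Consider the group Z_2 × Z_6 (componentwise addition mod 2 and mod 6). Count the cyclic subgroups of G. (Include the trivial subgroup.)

8

Group the elements of G by the cyclic subgroup they generate; each cyclic subgroup of order d accounts for φ(d) elements.
Cyclic subgroups by order — order 1: 1; order 2: 3; order 3: 1; order 6: 3.
Total: 8.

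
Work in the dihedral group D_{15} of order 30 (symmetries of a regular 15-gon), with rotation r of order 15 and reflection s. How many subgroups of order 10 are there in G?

|G| = 30 and 10 | 30, so subgroups of order 10 are possible by Lagrange.
The subgroups of order 10 are: {e, r^3, r^6, r^9, r^12, rs, r^4s, r^7s, r^10s, r^13s}; {e, r^3, r^6, r^9, r^12, r^2s, r^5s, r^8s, r^11s, r^14s}; {e, r^3, r^6, r^9, r^12, s, r^3s, r^6s, r^9s, r^12s}.
So G has 3 subgroups of order 10.

3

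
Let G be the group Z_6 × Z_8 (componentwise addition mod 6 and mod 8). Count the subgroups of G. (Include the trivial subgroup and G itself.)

|G| = 48, so by Lagrange every subgroup order divides 48. Divisors: 1, 2, 3, 4, 6, 8, 12, 16, 24, 48.
Subgroups by order — order 1: 1; order 2: 3; order 3: 1; order 4: 3; order 6: 3; order 8: 3; order 12: 3; order 16: 1; order 24: 3; order 48: 1.
Total: 1 + 3 + 1 + 3 + 3 + 3 + 3 + 1 + 3 + 1 = 22.

22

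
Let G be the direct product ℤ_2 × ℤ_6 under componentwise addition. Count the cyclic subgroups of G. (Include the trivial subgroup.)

A cyclic subgroup of order d is generated by each of its φ(d) elements of order d, so the cyclic subgroups of order d number (#elements of order d)/φ(d).
Cyclic subgroups by order — order 1: 1; order 2: 3; order 3: 1; order 6: 3.
Total: 8.

8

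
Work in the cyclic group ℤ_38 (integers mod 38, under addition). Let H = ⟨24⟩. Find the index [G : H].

|⟨24⟩| = 19 and |G| = 38.
By Lagrange, [G : H] = |G|/|H| = 38/19 = 2.

2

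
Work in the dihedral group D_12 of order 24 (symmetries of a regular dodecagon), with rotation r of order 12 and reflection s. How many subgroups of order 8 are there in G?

|G| = 24 and 8 | 24, so subgroups of order 8 are possible by Lagrange.
The subgroups of order 8 are: {e, r^3, r^6, r^9, rs, r^4s, r^7s, r^10s}; {e, r^3, r^6, r^9, r^2s, r^5s, r^8s, r^11s}; {e, r^3, r^6, r^9, s, r^3s, r^6s, r^9s}.
So G has 3 subgroups of order 8.

3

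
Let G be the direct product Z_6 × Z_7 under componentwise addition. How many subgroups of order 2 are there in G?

1

|G| = 42 and 2 | 42, so subgroups of order 2 are possible by Lagrange.
The subgroups of order 2 are: {(0,0), (3,0)}.
So G has 1 subgroup of order 2.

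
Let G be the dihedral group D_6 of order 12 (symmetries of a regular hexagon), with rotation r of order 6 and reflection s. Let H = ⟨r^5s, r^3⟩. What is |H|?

4

|⟨r^5s⟩| = 2 and |⟨r^3⟩| = 2, so |H| is a multiple of lcm(2, 2) = 2 and divides |G| = 12.
Closing under the operation: H = {e, r^3, r^2s, r^5s}, so |H| = 4.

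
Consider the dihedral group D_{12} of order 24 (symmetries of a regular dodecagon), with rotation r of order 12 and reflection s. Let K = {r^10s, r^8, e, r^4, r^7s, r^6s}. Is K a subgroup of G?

Closure fails: r^4 · r^7s = r^11s ∉ K. So K is not a subgroup.

No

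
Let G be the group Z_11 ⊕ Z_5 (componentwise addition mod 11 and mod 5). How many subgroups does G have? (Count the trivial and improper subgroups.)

4

|G| = 55, so by Lagrange every subgroup order divides 55. Divisors: 1, 5, 11, 55.
Subgroups by order — order 1: 1; order 5: 1; order 11: 1; order 55: 1.
Total: 1 + 1 + 1 + 1 = 4.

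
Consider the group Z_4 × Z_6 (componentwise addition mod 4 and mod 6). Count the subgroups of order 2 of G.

3

|G| = 24 and 2 | 24, so subgroups of order 2 are possible by Lagrange.
The subgroups of order 2 are: {(0,0), (0,3)}; {(0,0), (2,0)}; {(0,0), (2,3)}.
So G has 3 subgroups of order 2.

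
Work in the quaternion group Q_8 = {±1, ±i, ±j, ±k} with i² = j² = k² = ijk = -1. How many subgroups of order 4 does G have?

|G| = 8 and 4 | 8, so subgroups of order 4 are possible by Lagrange.
The subgroups of order 4 are: {1, -1, i, -i}; {1, -1, j, -j}; {1, -1, k, -k}.
So G has 3 subgroups of order 4.

3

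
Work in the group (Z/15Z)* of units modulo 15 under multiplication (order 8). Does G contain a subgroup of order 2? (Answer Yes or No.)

Yes

2 | 8. A subgroup of order 2 is {1, 11}.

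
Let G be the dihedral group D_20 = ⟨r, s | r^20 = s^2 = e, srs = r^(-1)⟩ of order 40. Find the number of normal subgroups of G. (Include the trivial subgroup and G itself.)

G has 48 subgroups. Checking conjugation-invariance by order — order 1: 1/1 normal; order 2: 1/21 normal; order 4: 1/11 normal; order 5: 1/1 normal; order 8: 0/5 normal; order 10: 1/5 normal; order 20: 3/3 normal; order 40: 1/1 normal.
Total normal subgroups: 9.

9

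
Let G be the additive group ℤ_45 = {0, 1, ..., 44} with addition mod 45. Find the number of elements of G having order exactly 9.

6

In a cyclic group of order 45, the number of elements of order d (for d | 45) is φ(d).
φ(9) = 6.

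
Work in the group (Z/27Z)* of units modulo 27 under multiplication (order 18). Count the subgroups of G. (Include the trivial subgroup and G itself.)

6

|G| = 18, so by Lagrange every subgroup order divides 18. Divisors: 1, 2, 3, 6, 9, 18.
Subgroups by order — order 1: 1; order 2: 1; order 3: 1; order 6: 1; order 9: 1; order 18: 1.
Total: 1 + 1 + 1 + 1 + 1 + 1 = 6.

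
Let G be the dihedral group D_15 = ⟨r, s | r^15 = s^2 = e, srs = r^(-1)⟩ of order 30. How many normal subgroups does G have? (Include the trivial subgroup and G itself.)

G has 28 subgroups. Checking conjugation-invariance by order — order 1: 1/1 normal; order 2: 0/15 normal; order 3: 1/1 normal; order 5: 1/1 normal; order 6: 0/5 normal; order 10: 0/3 normal; order 15: 1/1 normal; order 30: 1/1 normal.
Total normal subgroups: 5.

5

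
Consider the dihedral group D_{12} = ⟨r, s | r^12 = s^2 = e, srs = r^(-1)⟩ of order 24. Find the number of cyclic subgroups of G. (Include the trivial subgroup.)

A cyclic subgroup of order d is generated by each of its φ(d) elements of order d, so the cyclic subgroups of order d number (#elements of order d)/φ(d).
Cyclic subgroups by order — order 1: 1; order 2: 13; order 3: 1; order 4: 1; order 6: 1; order 12: 1.
Total: 18.

18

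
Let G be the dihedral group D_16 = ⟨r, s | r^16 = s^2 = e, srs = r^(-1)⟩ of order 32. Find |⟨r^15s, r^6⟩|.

|⟨r^15s⟩| = 2 and |⟨r^6⟩| = 8, so |H| is a multiple of lcm(2, 8) = 8 and divides |G| = 32.
Closing under the operation: H = {e, r^2, r^4, r^6, r^8, r^10, r^12, r^14, rs, r^3s, r^5s, r^7s, r^9s, r^11s, r^13s, r^15s}, so |H| = 16.

16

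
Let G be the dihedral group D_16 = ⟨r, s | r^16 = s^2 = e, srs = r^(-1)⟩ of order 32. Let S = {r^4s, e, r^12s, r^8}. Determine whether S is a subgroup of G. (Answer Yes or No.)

Yes

|S| = 4 divides |G| = 32, consistent with Lagrange.
S contains the identity, every element's inverse is in S, and S is closed under ·: it is a subgroup.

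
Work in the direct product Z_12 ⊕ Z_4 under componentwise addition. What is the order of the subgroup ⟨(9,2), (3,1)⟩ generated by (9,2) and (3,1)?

16

|⟨(9,2)⟩| = 4 and |⟨(3,1)⟩| = 4, so |H| is a multiple of lcm(4, 4) = 4 and divides |G| = 48.
Closing under the operation: H = {(0,0), (0,1), (0,2), (0,3), (3,0), (3,1), (3,2), (3,3), (6,0), (6,1), (6,2), (6,3), (9,0), (9,1), (9,2), (9,3)}, so |H| = 16.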